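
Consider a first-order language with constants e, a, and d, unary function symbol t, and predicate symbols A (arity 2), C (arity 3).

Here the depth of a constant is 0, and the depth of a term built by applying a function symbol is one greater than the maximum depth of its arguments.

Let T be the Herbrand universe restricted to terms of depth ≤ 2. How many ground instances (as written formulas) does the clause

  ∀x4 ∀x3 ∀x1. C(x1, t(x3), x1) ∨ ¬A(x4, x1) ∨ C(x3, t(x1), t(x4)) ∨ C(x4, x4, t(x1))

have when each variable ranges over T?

729

Ground terms of depth ≤ 2:
  Count level by level. With function symbols t/1, the terms of depth ≤ k are the 3 constants together with each function applied to depth-≤(k−1) tuples, so N_k = 3 + N_{k-1}.
  N_0 = 3
  N_1 = 3 + 3 = 6
  N_2 = 3 + 6 = 9
  Explicitly: e, a, d, t(e), t(a), t(d), t(t(e)), t(t(a)), t(t(d)).
So there are 9 ground terms available for substitution.
The body mentions every one of the 3 quantified variables; since ground terms form a free algebra, no two substitutions collapse to the same formula.
Number of ground instances = 9^3 = 729.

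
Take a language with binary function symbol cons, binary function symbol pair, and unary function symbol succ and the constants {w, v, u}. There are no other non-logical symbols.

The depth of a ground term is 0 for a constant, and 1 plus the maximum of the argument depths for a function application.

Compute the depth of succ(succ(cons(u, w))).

3

depth(cons(u, w)) = 1 + max(0, 0) = 1
depth(succ(cons(u, w))) = 1 + depth(cons(u, w)) = 1 + 1 = 2
depth(succ(succ(cons(u, w)))) = 1 + depth(succ(cons(u, w))) = 1 + 2 = 3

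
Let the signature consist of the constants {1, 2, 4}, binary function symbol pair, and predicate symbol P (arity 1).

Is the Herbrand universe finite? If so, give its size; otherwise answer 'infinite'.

infinite

The signature has at least one function symbol (pair, arity 2) and at least one constant (1).
Iterating pair gives infinitely many distinct ground terms: 1, pair(1, 1), pair(pair(1, 1), pair(1, 1)), ...
So the Herbrand universe is infinite.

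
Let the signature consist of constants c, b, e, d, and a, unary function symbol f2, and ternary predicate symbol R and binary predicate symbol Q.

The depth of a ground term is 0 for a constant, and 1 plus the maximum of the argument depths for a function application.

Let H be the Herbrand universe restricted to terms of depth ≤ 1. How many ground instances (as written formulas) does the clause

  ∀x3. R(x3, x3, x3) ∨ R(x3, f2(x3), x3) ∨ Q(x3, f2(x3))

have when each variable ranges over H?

10

Ground terms of depth ≤ 1:
  Count level by level. With function symbols f2/1, the terms of depth ≤ k are the 5 constants together with each function applied to depth-≤(k−1) tuples, so N_k = 5 + N_{k-1}.
  N_0 = 5
  N_1 = 5 + 5 = 10
So there are 10 ground terms available for substitution.
The body mentions the single quantified variable x3; since ground terms form a free algebra, no two substitutions collapse to the same formula.
Number of ground instances = 10.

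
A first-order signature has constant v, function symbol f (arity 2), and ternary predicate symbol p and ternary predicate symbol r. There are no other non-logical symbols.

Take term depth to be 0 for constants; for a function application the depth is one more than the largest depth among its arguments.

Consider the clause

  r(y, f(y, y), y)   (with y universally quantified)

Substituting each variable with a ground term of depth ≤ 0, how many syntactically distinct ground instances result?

1

Ground terms of depth ≤ 0:
  Count level by level. With function symbols f/2, the terms of depth ≤ k are the 1 constant together with each function applied to depth-≤(k−1) tuples, so N_k = 1 + N_{k-1}^2.
  N_0 = 1
  Explicitly: v.
So there is exactly 1 ground term available for substitution.
The body mentions the single quantified variable y; since ground terms form a free algebra, no two substitutions collapse to the same formula.
Number of ground instances = 1.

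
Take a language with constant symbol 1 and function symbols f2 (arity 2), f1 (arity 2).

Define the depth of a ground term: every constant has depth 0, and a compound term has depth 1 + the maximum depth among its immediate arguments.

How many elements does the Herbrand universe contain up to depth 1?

If N_k denotes the number of depth-≤k ground terms, the 1 constant gives N_0 = 1, and each function symbol of arity r contributes N_{k-1}^r new terms at level k: N_k = 1 + N_{k-1}^2 + N_{k-1}^2.
N_0 = 1
N_1 = 1 + 1^2 + 1^2 = 3
Explicitly: 1, f2(1, 1), f1(1, 1).

3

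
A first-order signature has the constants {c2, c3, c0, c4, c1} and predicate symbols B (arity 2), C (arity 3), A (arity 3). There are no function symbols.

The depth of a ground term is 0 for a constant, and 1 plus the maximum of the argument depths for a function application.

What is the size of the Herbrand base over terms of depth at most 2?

275

First count ground terms of depth ≤ 2.
With no function symbols every ground term is a constant, so there are exactly 5 ground terms at every depth bound.
N_0 = 5
N_1 = 5
N_2 = 5
So |H| = 5.
Each predicate of arity r yields |H|^r ground atoms (one per choice of an r-tuple from H):
  B: 5^2 = 25;  C: 5^3 = 125;  A: 5^3 = 125
Total ground atoms: 25 + 125 + 125 = 275.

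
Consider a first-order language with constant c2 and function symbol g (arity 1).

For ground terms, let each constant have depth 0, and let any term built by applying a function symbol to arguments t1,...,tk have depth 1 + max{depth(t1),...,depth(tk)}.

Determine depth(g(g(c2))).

2

depth(g(c2)) = 1 + depth(c2) = 1 + 0 = 1
depth(g(g(c2))) = 1 + depth(g(c2)) = 1 + 1 = 2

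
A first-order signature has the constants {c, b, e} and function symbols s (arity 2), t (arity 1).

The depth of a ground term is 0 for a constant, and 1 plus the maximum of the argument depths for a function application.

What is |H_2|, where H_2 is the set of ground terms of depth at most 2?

243

Let N_k count ground terms of depth at most k. Each non-constant term of depth ≤ k is some function symbol applied to depth-≤(k−1) arguments, giving N_k = 3 + N_{k-1}^2 + N_{k-1}.
N_0 = 3
N_1 = 3 + 3^2 + 3 = 15
N_2 = 3 + 15^2 + 15 = 243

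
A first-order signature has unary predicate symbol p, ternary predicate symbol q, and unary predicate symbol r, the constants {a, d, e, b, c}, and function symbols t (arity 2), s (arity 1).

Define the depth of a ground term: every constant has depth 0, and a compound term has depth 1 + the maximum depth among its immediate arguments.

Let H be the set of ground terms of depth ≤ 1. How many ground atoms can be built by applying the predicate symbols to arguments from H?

First count ground terms of depth ≤ 1.
Let N_k = |{terms of depth ≤ k}|. Then N_0 = 5 and N_k = 5 + N_{k-1}^2 + N_{k-1} for k ≥ 1 (one summand per function symbol, arity giving the exponent).
N_0 = 5
N_1 = 5 + 5^2 + 5 = 35
So |H| = 35.
Ground atoms are formed by filling each argument slot of a predicate with a term from H, so an r-ary predicate gives |H|^r atoms:
  p: 35;  q: 35^3 = 42875;  r: 35
Total ground atoms: 35 + 42875 + 35 = 42945.

42945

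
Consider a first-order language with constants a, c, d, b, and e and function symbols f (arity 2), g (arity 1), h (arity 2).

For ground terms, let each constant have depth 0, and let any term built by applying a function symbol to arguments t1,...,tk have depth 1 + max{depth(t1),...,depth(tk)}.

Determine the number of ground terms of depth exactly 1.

Let N_k count ground terms of depth at most k. Each non-constant term of depth ≤ k is some function symbol applied to depth-≤(k−1) arguments, giving N_k = 5 + N_{k-1}^2 + N_{k-1} + N_{k-1}^2.
N_0 = 5
N_1 = 5 + 5^2 + 5 + 5^2 = 60
Terms of depth exactly 1: N_1 − N_0 = 60 − 5 = 55.

55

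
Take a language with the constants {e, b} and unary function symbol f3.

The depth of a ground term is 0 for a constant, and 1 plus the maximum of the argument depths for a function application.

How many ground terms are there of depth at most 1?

Count level by level. With function symbols f3/1, the terms of depth ≤ k are the 2 constants together with each function applied to depth-≤(k−1) tuples, so N_k = 2 + N_{k-1}.
N_0 = 2
N_1 = 2 + 2 = 4
Explicitly: e, b, f3(e), f3(b).

4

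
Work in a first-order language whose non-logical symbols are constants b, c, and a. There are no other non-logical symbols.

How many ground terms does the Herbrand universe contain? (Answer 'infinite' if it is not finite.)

There are no function symbols, so every ground term is one of the 3 constants.
The Herbrand universe is {b, c, a}, which is finite with 3 elements.

3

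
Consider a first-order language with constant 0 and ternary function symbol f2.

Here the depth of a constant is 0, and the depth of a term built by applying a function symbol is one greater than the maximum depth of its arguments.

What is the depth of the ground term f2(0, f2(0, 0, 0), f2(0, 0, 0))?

2

depth(f2(0, 0, 0)) = 1 + max(0, 0, 0) = 1
depth(f2(0, f2(0, 0, 0), f2(0, 0, 0))) = 1 + max(0, 1, 1) = 2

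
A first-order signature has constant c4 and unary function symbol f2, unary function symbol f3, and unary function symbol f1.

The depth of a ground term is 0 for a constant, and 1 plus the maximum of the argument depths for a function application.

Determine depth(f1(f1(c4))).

depth(f1(c4)) = 1 + depth(c4) = 1 + 0 = 1
depth(f1(f1(c4))) = 1 + depth(f1(c4)) = 1 + 1 = 2

2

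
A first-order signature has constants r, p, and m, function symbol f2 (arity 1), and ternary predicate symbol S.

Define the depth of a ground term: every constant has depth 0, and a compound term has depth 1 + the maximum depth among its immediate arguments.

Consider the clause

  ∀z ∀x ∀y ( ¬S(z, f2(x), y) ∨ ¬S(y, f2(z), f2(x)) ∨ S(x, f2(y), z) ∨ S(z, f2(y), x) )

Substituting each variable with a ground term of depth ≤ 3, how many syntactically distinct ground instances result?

1728

Ground terms of depth ≤ 3:
  Write N_k for the number of ground terms of depth ≤ k. A term of depth ≤ k is either a constant or a function symbol applied to arguments of depth ≤ k−1, so N_k = 3 + N_{k-1}.
  N_0 = 3
  N_1 = 3 + 3 = 6
  N_2 = 3 + 6 = 9
  N_3 = 3 + 9 = 12
  Explicitly: r, p, m, f2(r), f2(p), f2(m), f2(f2(r)), f2(f2(p)), f2(f2(m)), f2(f2(f2(r))), f2(f2(f2(p))), f2(f2(f2(m))).
So there are 12 ground terms available for substitution.
There are 3 variables to instantiate (z, x, y), each occurring in at least one literal, so different choices give different ground instances.
Number of ground instances = 12^3 = 1728.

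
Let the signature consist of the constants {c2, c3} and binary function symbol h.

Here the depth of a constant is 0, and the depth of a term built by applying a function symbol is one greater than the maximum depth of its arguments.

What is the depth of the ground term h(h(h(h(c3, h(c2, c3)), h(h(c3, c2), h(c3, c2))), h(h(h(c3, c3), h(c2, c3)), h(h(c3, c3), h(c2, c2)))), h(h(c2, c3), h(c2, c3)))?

5

depth(h(c2, c3)) = 1 + max(0, 0) = 1
depth(h(c3, h(c2, c3))) = 1 + max(0, 1) = 2
depth(h(c3, c2)) = 1 + max(0, 0) = 1
depth(h(h(c3, c2), h(c3, c2))) = 1 + max(1, 1) = 2
depth(h(h(c3, h(c2, c3)), h(h(c3, c2), h(c3, c2)))) = 1 + max(2, 2) = 3
depth(h(c3, c3)) = 1 + max(0, 0) = 1
depth(h(h(c3, c3), h(c2, c3))) = 1 + max(1, 1) = 2
depth(h(c2, c2)) = 1 + max(0, 0) = 1
depth(h(h(c3, c3), h(c2, c2))) = 1 + max(1, 1) = 2
depth(h(h(h(c3, c3), h(c2, c3)), h(h(c3, c3), h(c2, c2)))) = 1 + max(2, 2) = 3
depth(h(h(h(c3, h(c2, c3)), h(h(c3, c2), h(c3, c2))), h(h(h(c3, c3), h(c2, c3)), h(h(c3, c3), h(c2, c2))))) = 1 + max(3, 3) = 4
depth(h(h(c2, c3), h(c2, c3))) = 1 + max(1, 1) = 2
depth(h(h(h(h(c3, h(c2, c3)), h(h(c3, c2), h(c3, c2))), h(h(h(c3, c3), h(c2, c3)), h(h(c3, c3), h(c2, c2)))), h(h(c2, c3), h(c2, c3)))) = 1 + max(4, 2) = 5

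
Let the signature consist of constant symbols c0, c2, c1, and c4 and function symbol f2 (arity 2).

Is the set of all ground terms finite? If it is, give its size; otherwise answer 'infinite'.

infinite

The signature has at least one function symbol (f2, arity 2) and at least one constant (c0).
Iterating f2 gives infinitely many distinct ground terms: c0, f2(c0, c0), f2(f2(c0, c0), f2(c0, c0)), ...
So the Herbrand universe is infinite.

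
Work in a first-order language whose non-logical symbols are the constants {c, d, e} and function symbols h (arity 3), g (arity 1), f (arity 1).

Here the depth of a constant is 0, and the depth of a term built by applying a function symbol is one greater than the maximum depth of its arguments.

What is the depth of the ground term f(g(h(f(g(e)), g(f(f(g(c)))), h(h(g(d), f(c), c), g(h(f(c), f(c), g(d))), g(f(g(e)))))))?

depth(g(e)) = 1 + depth(e) = 1 + 0 = 1
depth(f(g(e))) = 1 + depth(g(e)) = 1 + 1 = 2
depth(g(c)) = 1 + depth(c) = 1 + 0 = 1
depth(f(g(c))) = 1 + depth(g(c)) = 1 + 1 = 2
depth(f(f(g(c)))) = 1 + depth(f(g(c))) = 1 + 2 = 3
depth(g(f(f(g(c))))) = 1 + depth(f(f(g(c)))) = 1 + 3 = 4
depth(g(d)) = 1 + depth(d) = 1 + 0 = 1
depth(f(c)) = 1 + depth(c) = 1 + 0 = 1
depth(h(g(d), f(c), c)) = 1 + max(1, 1, 0) = 2
depth(h(f(c), f(c), g(d))) = 1 + max(1, 1, 1) = 2
depth(g(h(f(c), f(c), g(d)))) = 1 + depth(h(f(c), f(c), g(d))) = 1 + 2 = 3
depth(g(f(g(e)))) = 1 + depth(f(g(e))) = 1 + 2 = 3
depth(h(h(g(d), f(c), c), g(h(f(c), f(c), g(d))), g(f(g(e))))) = 1 + max(2, 3, 3) = 4
depth(h(f(g(e)), g(f(f(g(c)))), h(h(g(d), f(c), c), g(h(f(c), f(c), g(d))), g(f(g(e)))))) = 1 + max(2, 4, 4) = 5
depth(g(h(f(g(e)), g(f(f(g(c)))), h(h(g(d), f(c), c), g(h(f(c), f(c), g(d))), g(f(g(e))))))) = 1 + depth(h(f(g(e)), g(f(f(g(c)))), h(h(g(d), f(c), c), g(h(f(c), f(c), g(d))), g(f(g(e)))))) = 1 + 5 = 6
depth(f(g(h(f(g(e)), g(f(f(g(c)))), h(h(g(d), f(c), c), g(h(f(c), f(c), g(d))), g(f(g(e)))))))) = 1 + depth(g(h(f(g(e)), g(f(f(g(c)))), h(h(g(d), f(c), c), g(h(f(c), f(c), g(d))), g(f(g(e))))))) = 1 + 6 = 7

7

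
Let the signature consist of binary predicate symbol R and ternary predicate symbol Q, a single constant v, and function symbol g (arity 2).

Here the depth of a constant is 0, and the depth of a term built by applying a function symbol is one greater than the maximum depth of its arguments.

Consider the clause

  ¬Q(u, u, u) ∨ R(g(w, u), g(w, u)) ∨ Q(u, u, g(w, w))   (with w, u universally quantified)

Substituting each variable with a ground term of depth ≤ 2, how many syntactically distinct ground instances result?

Ground terms of depth ≤ 2:
  Count level by level. With function symbols g/2, the terms of depth ≤ k are the 1 constant together with each function applied to depth-≤(k−1) tuples, so N_k = 1 + N_{k-1}^2.
  N_0 = 1
  N_1 = 1 + 1^2 = 2
  N_2 = 1 + 2^2 = 5
  Explicitly: v, g(v, v), g(v, g(v, v)), g(g(v, v), v), g(g(v, v), g(v, v)).
So there are 5 ground terms available for substitution.
There are 2 variables to instantiate (w, u), each occurring in at least one literal, so different choices give different ground instances.
Number of ground instances = 5^2 = 25.

25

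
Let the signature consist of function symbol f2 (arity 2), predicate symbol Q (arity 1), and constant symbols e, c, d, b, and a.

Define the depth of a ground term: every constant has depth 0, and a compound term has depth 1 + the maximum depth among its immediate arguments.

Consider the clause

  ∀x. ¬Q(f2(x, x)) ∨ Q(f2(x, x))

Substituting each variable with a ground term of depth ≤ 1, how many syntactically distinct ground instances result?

Ground terms of depth ≤ 1:
  Let N_k = |{terms of depth ≤ k}|. Then N_0 = 5 and N_k = 5 + N_{k-1}^2 for k ≥ 1 (one summand per function symbol, arity giving the exponent).
  N_0 = 5
  N_1 = 5 + 5^2 = 30
So there are 30 ground terms available for substitution.
The clause has 1 distinct variable (x), which appears in the body. In the free term algebra distinct substitutions yield syntactically distinct ground instances.
Number of ground instances = 30.

30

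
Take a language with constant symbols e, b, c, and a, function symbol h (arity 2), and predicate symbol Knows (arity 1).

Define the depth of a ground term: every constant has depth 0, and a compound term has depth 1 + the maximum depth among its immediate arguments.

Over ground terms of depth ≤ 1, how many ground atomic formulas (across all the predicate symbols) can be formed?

20

First count ground terms of depth ≤ 1.
Let N_k = |{terms of depth ≤ k}|. Then N_0 = 4 and N_k = 4 + N_{k-1}^2 for k ≥ 1 (one summand per function symbol, arity giving the exponent).
N_0 = 4
N_1 = 4 + 4^2 = 20
So |H| = 20.
Ground atoms are formed by filling each argument slot of a predicate with a term from H, so an r-ary predicate gives |H|^r atoms:
  Knows: 20
Total ground atoms: 20.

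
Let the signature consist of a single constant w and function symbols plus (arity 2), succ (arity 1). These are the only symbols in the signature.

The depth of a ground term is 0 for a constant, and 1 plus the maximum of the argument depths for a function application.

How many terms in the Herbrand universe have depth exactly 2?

Let N_k = |{terms of depth ≤ k}|. Then N_0 = 1 and N_k = 1 + N_{k-1}^2 + N_{k-1} for k ≥ 1 (one summand per function symbol, arity giving the exponent).
N_0 = 1
N_1 = 1 + 1^2 + 1 = 3
N_2 = 1 + 3^2 + 3 = 13
Terms of depth exactly 2: N_2 − N_1 = 13 − 3 = 10.

10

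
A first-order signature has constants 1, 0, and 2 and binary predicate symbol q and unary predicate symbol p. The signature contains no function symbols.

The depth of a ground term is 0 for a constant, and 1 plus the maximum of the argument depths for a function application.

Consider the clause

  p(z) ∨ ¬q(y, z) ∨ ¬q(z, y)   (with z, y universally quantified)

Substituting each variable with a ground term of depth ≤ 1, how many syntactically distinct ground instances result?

Ground terms of depth ≤ 1:
  With no function symbols every ground term is a constant, so there are exactly 3 ground terms at every depth bound.
  N_0 = 3
  N_1 = 3
So there are 3 ground terms available for substitution.
The body mentions every one of the 2 quantified variables; since ground terms form a free algebra, no two substitutions collapse to the same formula.
Number of ground instances = 3^2 = 9.

9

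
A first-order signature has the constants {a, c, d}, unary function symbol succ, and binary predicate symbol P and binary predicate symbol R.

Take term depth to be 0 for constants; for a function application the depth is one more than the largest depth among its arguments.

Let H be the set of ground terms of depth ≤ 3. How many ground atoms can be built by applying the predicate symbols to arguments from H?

288

First count ground terms of depth ≤ 3.
Write N_k for the number of ground terms of depth ≤ k. A term of depth ≤ k is either a constant or a function symbol applied to arguments of depth ≤ k−1, so N_k = 3 + N_{k-1}.
N_0 = 3
N_1 = 3 + 3 = 6
N_2 = 3 + 6 = 9
N_3 = 3 + 9 = 12
So |H| = 12.
Ground atoms are formed by filling each argument slot of a predicate with a term from H, so an r-ary predicate gives |H|^r atoms:
  P: 12^2 = 144;  R: 12^2 = 144
Total ground atoms: 144 + 144 = 288.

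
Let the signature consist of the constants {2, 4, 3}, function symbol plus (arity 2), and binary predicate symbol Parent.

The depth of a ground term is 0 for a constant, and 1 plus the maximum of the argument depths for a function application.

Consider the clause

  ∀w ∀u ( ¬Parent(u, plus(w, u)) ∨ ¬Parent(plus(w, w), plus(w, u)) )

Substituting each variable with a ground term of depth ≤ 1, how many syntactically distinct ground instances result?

Ground terms of depth ≤ 1:
  Write N_k for the number of ground terms of depth ≤ k. A term of depth ≤ k is either a constant or a function symbol applied to arguments of depth ≤ k−1, so N_k = 3 + N_{k-1}^2.
  N_0 = 3
  N_1 = 3 + 3^2 = 12
So there are 12 ground terms available for substitution.
The body mentions every one of the 2 quantified variables; since ground terms form a free algebra, no two substitutions collapse to the same formula.
Number of ground instances = 12^2 = 144.

144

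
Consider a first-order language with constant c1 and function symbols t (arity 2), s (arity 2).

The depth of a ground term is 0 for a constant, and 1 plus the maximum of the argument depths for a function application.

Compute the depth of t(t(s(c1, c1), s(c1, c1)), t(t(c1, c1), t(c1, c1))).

3

depth(s(c1, c1)) = 1 + max(0, 0) = 1
depth(t(s(c1, c1), s(c1, c1))) = 1 + max(1, 1) = 2
depth(t(c1, c1)) = 1 + max(0, 0) = 1
depth(t(t(c1, c1), t(c1, c1))) = 1 + max(1, 1) = 2
depth(t(t(s(c1, c1), s(c1, c1)), t(t(c1, c1), t(c1, c1)))) = 1 + max(2, 2) = 3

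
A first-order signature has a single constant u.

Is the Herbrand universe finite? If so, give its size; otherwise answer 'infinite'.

There are no function symbols, so the only ground term is the single constant.
The Herbrand universe is {u}, finite with 1 element.

1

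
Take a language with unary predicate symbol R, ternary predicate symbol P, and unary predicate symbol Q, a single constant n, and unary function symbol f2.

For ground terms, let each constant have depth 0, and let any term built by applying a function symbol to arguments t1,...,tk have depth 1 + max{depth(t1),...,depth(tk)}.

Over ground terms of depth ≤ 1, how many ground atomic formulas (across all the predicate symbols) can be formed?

12

First count ground terms of depth ≤ 1.
Let N_k = |{terms of depth ≤ k}|. Then N_0 = 1 and N_k = 1 + N_{k-1} for k ≥ 1 (one summand per function symbol, arity giving the exponent).
N_0 = 1
N_1 = 1 + 1 = 2
So |H| = 2.
Each predicate of arity r yields |H|^r ground atoms (one per choice of an r-tuple from H):
  R: 2;  P: 2^3 = 8;  Q: 2
Total ground atoms: 2 + 8 + 2 = 12.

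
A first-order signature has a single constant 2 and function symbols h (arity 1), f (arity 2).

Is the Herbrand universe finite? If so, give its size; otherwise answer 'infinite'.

infinite

The signature has at least one function symbol (h, arity 1) and at least one constant (2).
Iterating h gives infinitely many distinct ground terms: 2, h(2), h(h(2)), ...
So the Herbrand universe is infinite.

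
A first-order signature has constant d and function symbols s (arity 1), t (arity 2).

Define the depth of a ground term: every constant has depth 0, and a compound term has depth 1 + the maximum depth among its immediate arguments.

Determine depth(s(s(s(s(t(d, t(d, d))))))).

6

depth(t(d, d)) = 1 + max(0, 0) = 1
depth(t(d, t(d, d))) = 1 + max(0, 1) = 2
depth(s(t(d, t(d, d)))) = 1 + depth(t(d, t(d, d))) = 1 + 2 = 3
depth(s(s(t(d, t(d, d))))) = 1 + depth(s(t(d, t(d, d)))) = 1 + 3 = 4
depth(s(s(s(t(d, t(d, d)))))) = 1 + depth(s(s(t(d, t(d, d))))) = 1 + 4 = 5
depth(s(s(s(s(t(d, t(d, d))))))) = 1 + depth(s(s(s(t(d, t(d, d)))))) = 1 + 5 = 6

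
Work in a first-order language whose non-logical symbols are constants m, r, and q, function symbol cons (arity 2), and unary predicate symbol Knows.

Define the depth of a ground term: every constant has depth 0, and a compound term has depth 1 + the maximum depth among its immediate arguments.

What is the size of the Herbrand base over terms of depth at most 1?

12

First count ground terms of depth ≤ 1.
Let N_k = |{terms of depth ≤ k}|. Then N_0 = 3 and N_k = 3 + N_{k-1}^2 for k ≥ 1 (one summand per function symbol, arity giving the exponent).
N_0 = 3
N_1 = 3 + 3^2 = 12
So |H| = 12.
Each predicate of arity r yields |H|^r ground atoms (one per choice of an r-tuple from H):
  Knows: 12
Total ground atoms: 12.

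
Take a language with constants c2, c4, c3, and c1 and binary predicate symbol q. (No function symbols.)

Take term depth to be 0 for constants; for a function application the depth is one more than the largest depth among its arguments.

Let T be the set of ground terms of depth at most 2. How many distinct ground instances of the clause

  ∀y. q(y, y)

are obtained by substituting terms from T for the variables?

4

Ground terms of depth ≤ 2:
  With no function symbols every ground term is a constant, so there are exactly 4 ground terms at every depth bound.
  N_0 = 4
  N_1 = 4
  N_2 = 4
  Explicitly: c2, c4, c3, c1.
So there are 4 ground terms available for substitution.
There is 1 variable to instantiate (y),  occurring in at least one literal, so different choices give different ground instances.
Number of ground instances = 4.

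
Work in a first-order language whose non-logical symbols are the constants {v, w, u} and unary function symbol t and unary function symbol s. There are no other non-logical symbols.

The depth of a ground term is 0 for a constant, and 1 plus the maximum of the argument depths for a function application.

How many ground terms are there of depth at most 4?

93

Write N_k for the number of ground terms of depth ≤ k. A term of depth ≤ k is either a constant or a function symbol applied to arguments of depth ≤ k−1, so N_k = 3 + N_{k-1} + N_{k-1}.
N_0 = 3
N_1 = 3 + 3 + 3 = 9
N_2 = 3 + 9 + 9 = 21
N_3 = 3 + 21 + 21 = 45
N_4 = 3 + 45 + 45 = 93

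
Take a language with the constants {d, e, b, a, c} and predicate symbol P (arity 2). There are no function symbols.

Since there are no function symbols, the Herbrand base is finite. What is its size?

25

With no function symbols, the Herbrand universe is just the 5 constants.
Ground atoms per predicate: P: 5^2 = 25.
Herbrand base size = 25 = 25.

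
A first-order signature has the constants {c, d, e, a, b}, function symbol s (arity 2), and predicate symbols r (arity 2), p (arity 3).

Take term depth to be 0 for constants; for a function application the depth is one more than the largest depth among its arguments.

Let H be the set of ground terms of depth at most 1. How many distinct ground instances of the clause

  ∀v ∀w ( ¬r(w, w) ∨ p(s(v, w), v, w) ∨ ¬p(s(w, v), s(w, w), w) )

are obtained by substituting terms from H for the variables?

900

Ground terms of depth ≤ 1:
  Let N_k count ground terms of depth at most k. Each non-constant term of depth ≤ k is some function symbol applied to depth-≤(k−1) arguments, giving N_k = 5 + N_{k-1}^2.
  N_0 = 5
  N_1 = 5 + 5^2 = 30
So there are 30 ground terms available for substitution.
The body mentions every one of the 2 quantified variables; since ground terms form a free algebra, no two substitutions collapse to the same formula.
Number of ground instances = 30^2 = 900.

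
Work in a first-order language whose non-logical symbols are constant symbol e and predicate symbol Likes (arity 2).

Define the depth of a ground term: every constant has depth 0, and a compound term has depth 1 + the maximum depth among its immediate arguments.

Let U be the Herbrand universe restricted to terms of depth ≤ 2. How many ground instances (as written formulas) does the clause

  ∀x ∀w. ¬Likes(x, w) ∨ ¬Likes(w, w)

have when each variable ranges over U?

Ground terms of depth ≤ 2:
  With no function symbols every ground term is a constant, so there is exactly 1 ground term at every depth bound.
  N_0 = 1
  N_1 = 1
  N_2 = 1
  Explicitly: e.
So there is exactly 1 ground term available for substitution.
The clause has 2 distinct variables (x, w), each appearing in the body. In the free term algebra distinct substitutions yield syntactically distinct ground instances.
Number of ground instances = 1^2 = 1.

1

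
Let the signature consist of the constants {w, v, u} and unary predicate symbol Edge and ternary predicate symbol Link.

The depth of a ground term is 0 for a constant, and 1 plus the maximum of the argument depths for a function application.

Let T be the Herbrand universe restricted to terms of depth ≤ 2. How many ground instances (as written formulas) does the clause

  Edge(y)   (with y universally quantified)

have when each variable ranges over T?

Ground terms of depth ≤ 2:
  With no function symbols every ground term is a constant, so there are exactly 3 ground terms at every depth bound.
  N_0 = 3
  N_1 = 3
  N_2 = 3
So there are 3 ground terms available for substitution.
The variable y ranges independently over the available ground terms, and distinct assignments produce distinct instances.
Number of ground instances = 3.

3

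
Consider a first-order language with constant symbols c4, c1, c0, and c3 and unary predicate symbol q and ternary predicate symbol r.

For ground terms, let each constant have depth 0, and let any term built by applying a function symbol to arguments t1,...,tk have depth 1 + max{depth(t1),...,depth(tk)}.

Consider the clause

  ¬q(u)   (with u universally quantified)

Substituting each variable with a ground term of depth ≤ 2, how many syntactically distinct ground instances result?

Ground terms of depth ≤ 2:
  With no function symbols every ground term is a constant, so there are exactly 4 ground terms at every depth bound.
  N_0 = 4
  N_1 = 4
  N_2 = 4
So there are 4 ground terms available for substitution.
There is 1 variable to instantiate (u),  occurring in at least one literal, so different choices give different ground instances.
Number of ground instances = 4.

4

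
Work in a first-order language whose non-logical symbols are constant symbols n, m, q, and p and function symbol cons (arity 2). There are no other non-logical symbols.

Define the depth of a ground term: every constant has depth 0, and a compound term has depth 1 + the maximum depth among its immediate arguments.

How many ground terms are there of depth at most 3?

Let N_k = |{terms of depth ≤ k}|. Then N_0 = 4 and N_k = 4 + N_{k-1}^2 for k ≥ 1 (one summand per function symbol, arity giving the exponent).
N_0 = 4
N_1 = 4 + 4^2 = 20
N_2 = 4 + 20^2 = 404
N_3 = 4 + 404^2 = 163220

163220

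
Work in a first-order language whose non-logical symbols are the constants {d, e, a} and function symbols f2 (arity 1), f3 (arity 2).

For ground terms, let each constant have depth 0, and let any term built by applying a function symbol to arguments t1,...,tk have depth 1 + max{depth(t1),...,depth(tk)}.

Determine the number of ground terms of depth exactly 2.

228

Count level by level. With function symbols f2/1, f3/2, the terms of depth ≤ k are the 3 constants together with each function applied to depth-≤(k−1) tuples, so N_k = 3 + N_{k-1} + N_{k-1}^2.
N_0 = 3
N_1 = 3 + 3 + 3^2 = 15
N_2 = 3 + 15 + 15^2 = 243
Terms of depth exactly 2: N_2 − N_1 = 243 − 15 = 228.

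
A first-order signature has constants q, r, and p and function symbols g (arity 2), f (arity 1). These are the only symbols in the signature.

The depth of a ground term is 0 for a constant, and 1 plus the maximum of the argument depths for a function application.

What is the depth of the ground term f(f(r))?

2

depth(f(r)) = 1 + depth(r) = 1 + 0 = 1
depth(f(f(r))) = 1 + depth(f(r)) = 1 + 1 = 2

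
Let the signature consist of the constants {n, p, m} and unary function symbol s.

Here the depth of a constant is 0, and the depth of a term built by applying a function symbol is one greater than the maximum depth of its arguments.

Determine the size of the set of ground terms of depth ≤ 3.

Let N_k = |{terms of depth ≤ k}|. Then N_0 = 3 and N_k = 3 + N_{k-1} for k ≥ 1 (one summand per function symbol, arity giving the exponent).
N_0 = 3
N_1 = 3 + 3 = 6
N_2 = 3 + 6 = 9
N_3 = 3 + 9 = 12

12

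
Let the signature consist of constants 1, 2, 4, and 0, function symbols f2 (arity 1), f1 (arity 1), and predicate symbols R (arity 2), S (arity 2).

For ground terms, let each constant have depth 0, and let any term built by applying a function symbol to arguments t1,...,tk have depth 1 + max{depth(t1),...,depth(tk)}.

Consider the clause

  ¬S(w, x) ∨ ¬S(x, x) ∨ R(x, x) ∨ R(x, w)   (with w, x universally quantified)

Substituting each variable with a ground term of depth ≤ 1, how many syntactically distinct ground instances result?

144

Ground terms of depth ≤ 1:
  If N_k denotes the number of depth-≤k ground terms, the 4 constants give N_0 = 4, and each function symbol of arity r contributes N_{k-1}^r new terms at level k: N_k = 4 + N_{k-1} + N_{k-1}.
  N_0 = 4
  N_1 = 4 + 4 + 4 = 12
  Explicitly: 1, 2, 4, 0, f2(1), f2(2), f2(4), f2(0), f1(1), f1(2), f1(4), f1(0).
So there are 12 ground terms available for substitution.
Each of w, x ranges independently over the available ground terms, and distinct assignments produce distinct instances.
Number of ground instances = 12^2 = 144.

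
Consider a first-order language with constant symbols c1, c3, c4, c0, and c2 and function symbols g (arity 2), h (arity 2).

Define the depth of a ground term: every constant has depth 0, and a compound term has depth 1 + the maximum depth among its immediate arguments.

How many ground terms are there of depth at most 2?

6055

Let N_k count ground terms of depth at most k. Each non-constant term of depth ≤ k is some function symbol applied to depth-≤(k−1) arguments, giving N_k = 5 + N_{k-1}^2 + N_{k-1}^2.
N_0 = 5
N_1 = 5 + 5^2 + 5^2 = 55
N_2 = 5 + 55^2 + 55^2 = 6055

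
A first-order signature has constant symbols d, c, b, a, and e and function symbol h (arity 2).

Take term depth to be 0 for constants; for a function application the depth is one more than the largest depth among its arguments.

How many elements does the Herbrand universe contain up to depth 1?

30

If N_k denotes the number of depth-≤k ground terms, the 5 constants give N_0 = 5, and each function symbol of arity r contributes N_{k-1}^r new terms at level k: N_k = 5 + N_{k-1}^2.
N_0 = 5
N_1 = 5 + 5^2 = 30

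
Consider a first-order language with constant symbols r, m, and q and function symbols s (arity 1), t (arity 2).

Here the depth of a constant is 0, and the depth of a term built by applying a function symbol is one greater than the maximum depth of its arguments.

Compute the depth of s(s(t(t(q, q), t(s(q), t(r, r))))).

5

depth(t(q, q)) = 1 + max(0, 0) = 1
depth(s(q)) = 1 + depth(q) = 1 + 0 = 1
depth(t(r, r)) = 1 + max(0, 0) = 1
depth(t(s(q), t(r, r))) = 1 + max(1, 1) = 2
depth(t(t(q, q), t(s(q), t(r, r)))) = 1 + max(1, 2) = 3
depth(s(t(t(q, q), t(s(q), t(r, r))))) = 1 + depth(t(t(q, q), t(s(q), t(r, r)))) = 1 + 3 = 4
depth(s(s(t(t(q, q), t(s(q), t(r, r)))))) = 1 + depth(s(t(t(q, q), t(s(q), t(r, r))))) = 1 + 4 = 5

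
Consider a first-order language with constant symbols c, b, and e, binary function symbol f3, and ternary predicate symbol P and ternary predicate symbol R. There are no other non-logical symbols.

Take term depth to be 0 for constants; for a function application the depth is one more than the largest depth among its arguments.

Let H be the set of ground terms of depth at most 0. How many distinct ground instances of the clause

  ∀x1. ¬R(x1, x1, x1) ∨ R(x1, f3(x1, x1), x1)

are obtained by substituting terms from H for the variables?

Ground terms of depth ≤ 0:
  Let N_k count ground terms of depth at most k. Each non-constant term of depth ≤ k is some function symbol applied to depth-≤(k−1) arguments, giving N_k = 3 + N_{k-1}^2.
  N_0 = 3
  Explicitly: c, b, e.
So there are 3 ground terms available for substitution.
The clause has 1 distinct variable (x1), which appears in the body. In the free term algebra distinct substitutions yield syntactically distinct ground instances.
Number of ground instances = 3.

3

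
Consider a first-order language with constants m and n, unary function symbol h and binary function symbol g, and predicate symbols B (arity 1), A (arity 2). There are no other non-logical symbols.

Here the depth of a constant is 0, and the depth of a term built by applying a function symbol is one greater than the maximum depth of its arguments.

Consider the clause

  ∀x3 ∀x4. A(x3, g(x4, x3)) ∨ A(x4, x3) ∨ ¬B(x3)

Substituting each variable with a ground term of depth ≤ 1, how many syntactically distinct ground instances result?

Ground terms of depth ≤ 1:
  Count level by level. With function symbols h/1, g/2, the terms of depth ≤ k are the 2 constants together with each function applied to depth-≤(k−1) tuples, so N_k = 2 + N_{k-1} + N_{k-1}^2.
  N_0 = 2
  N_1 = 2 + 2 + 2^2 = 8
  Explicitly: m, n, h(m), h(n), g(m, m), g(m, n), g(n, m), g(n, n).
So there are 8 ground terms available for substitution.
Each of x3, x4 ranges independently over the available ground terms, and distinct assignments produce distinct instances.
Number of ground instances = 8^2 = 64.

64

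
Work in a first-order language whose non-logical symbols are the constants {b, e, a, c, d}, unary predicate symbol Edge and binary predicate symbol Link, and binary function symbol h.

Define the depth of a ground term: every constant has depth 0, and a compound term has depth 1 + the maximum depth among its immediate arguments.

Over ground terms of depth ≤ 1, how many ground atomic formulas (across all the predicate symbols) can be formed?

First count ground terms of depth ≤ 1.
Let N_k count ground terms of depth at most k. Each non-constant term of depth ≤ k is some function symbol applied to depth-≤(k−1) arguments, giving N_k = 5 + N_{k-1}^2.
N_0 = 5
N_1 = 5 + 5^2 = 30
So |H| = 30.
A ground atom is a predicate applied to a tuple of terms from H, so the count is the sum over predicates of |H|^arity:
  Edge: 30;  Link: 30^2 = 900
Total ground atoms: 30 + 900 = 930.

930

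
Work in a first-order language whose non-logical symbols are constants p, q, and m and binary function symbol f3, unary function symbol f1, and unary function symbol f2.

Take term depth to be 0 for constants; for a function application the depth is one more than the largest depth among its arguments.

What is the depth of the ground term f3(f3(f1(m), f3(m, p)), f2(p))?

3

depth(f1(m)) = 1 + depth(m) = 1 + 0 = 1
depth(f3(m, p)) = 1 + max(0, 0) = 1
depth(f3(f1(m), f3(m, p))) = 1 + max(1, 1) = 2
depth(f2(p)) = 1 + depth(p) = 1 + 0 = 1
depth(f3(f3(f1(m), f3(m, p)), f2(p))) = 1 + max(2, 1) = 3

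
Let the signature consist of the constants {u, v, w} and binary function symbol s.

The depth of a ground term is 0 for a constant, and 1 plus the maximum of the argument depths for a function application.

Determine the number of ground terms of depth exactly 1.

Count level by level. With function symbols s/2, the terms of depth ≤ k are the 3 constants together with each function applied to depth-≤(k−1) tuples, so N_k = 3 + N_{k-1}^2.
N_0 = 3
N_1 = 3 + 3^2 = 12
Terms of depth exactly 1: N_1 − N_0 = 12 − 3 = 9.

9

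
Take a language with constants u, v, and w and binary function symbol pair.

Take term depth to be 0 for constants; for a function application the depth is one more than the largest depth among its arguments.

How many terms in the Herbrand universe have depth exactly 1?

Write N_k for the number of ground terms of depth ≤ k. A term of depth ≤ k is either a constant or a function symbol applied to arguments of depth ≤ k−1, so N_k = 3 + N_{k-1}^2.
N_0 = 3
N_1 = 3 + 3^2 = 12
Terms of depth exactly 1: N_1 − N_0 = 12 − 3 = 9.

9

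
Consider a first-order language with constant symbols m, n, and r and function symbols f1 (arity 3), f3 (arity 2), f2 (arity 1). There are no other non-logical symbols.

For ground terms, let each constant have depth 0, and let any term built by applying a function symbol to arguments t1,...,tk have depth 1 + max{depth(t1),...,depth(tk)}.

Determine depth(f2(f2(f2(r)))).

3

depth(f2(r)) = 1 + depth(r) = 1 + 0 = 1
depth(f2(f2(r))) = 1 + depth(f2(r)) = 1 + 1 = 2
depth(f2(f2(f2(r)))) = 1 + depth(f2(f2(r))) = 1 + 2 = 3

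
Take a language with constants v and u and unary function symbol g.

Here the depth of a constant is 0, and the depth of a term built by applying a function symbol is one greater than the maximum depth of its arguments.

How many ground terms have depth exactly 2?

2

Write N_k for the number of ground terms of depth ≤ k. A term of depth ≤ k is either a constant or a function symbol applied to arguments of depth ≤ k−1, so N_k = 2 + N_{k-1}.
N_0 = 2
N_1 = 2 + 2 = 4
N_2 = 2 + 4 = 6
Terms of depth exactly 2: N_2 − N_1 = 6 − 4 = 2.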